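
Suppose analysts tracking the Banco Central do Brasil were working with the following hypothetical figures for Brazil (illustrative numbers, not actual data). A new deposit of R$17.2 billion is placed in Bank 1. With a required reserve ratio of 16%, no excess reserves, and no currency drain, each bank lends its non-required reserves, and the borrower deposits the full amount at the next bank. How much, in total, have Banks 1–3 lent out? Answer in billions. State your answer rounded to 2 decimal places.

R$36.78 billion

Bank i lends (1 − rr)^i of the original deposit: Bank 1 lends 17.2·0.8400 = 14.4480, Bank 2 lends 17.2·0.8400² ≈ 12.1363, and so on.
Summing a geometric series: total = 17.2·[0.8400·(1 − 0.8400^3) / (1 − 0.8400)] ≈ 36.7788 billion.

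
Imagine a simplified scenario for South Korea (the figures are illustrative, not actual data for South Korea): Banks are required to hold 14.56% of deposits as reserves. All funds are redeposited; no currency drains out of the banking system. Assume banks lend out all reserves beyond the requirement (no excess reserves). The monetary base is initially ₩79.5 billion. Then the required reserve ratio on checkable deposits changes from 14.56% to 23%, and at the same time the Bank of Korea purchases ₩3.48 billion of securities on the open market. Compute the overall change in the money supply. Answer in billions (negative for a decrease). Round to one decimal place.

-185.2 billion

Before: m₁ = 1 / (0.1456) ≈ 6.8681, MB₁ = 79.5, so M₁ = 6.8681 × 79.5 ≈ 546.014 billion.
After: m₂ = 1 / (0.23) ≈ 4.3478, MB₂ = 79.5 + 3.48 = 82.98, so M₂ = 4.3478 × 82.98 ≈ 360.7804 billion.
ΔM = M₂ − M₁ = 360.7804 − 546.014 = -185.2336 billion.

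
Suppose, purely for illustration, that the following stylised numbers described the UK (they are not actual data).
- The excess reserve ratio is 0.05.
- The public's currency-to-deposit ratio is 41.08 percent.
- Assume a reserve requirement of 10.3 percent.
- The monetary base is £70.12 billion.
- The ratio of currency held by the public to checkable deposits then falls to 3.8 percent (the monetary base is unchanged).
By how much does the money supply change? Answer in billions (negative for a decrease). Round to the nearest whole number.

£206 billion

Initially m₁ = (1 + 0.4108) / (0.103 + 0.05 + 0.4108) ≈ 2.5023, so M₁ = 2.5023 × 70.12 ≈ 175.4613 billion.
After the change m₂ = (1 + 0.038) / (0.103 + 0.05 + 0.038) ≈ 5.4346, so M₂ = 5.4346 × 70.12 ≈ 381.0742 billion.
ΔM = M₂ − M₁ = 381.0742 − 175.4613 = 205.6129 billion.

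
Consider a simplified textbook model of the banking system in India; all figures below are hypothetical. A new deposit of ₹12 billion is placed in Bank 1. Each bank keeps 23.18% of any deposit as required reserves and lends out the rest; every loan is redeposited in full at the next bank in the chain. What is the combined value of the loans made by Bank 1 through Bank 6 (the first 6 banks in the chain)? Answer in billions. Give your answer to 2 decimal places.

₹31.60 billion

Bank i lends (1 − rr)^i of the original deposit: Bank 1 lends 12·0.7682 = 9.2184, Bank 2 lends 12·0.7682² ≈ 7.0816, and so on.
Summing a geometric series: total = 12·[0.7682·(1 − 0.7682^6) / (1 − 0.7682)] ≈ 31.5956 billion.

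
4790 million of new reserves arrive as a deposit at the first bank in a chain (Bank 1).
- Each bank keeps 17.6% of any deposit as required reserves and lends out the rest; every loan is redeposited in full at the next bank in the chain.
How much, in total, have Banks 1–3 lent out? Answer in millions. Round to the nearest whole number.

9879 million

Bank i lends (1 − rr)^i of the original deposit: Bank 1 lends 4790·0.8240 = 3946.9600, Bank 2 lends 4790·0.8240² ≈ 3252.2950, and so on.
Summing a geometric series: total = 4790·[0.8240·(1 − 0.8240^3) / (1 − 0.8240)] ≈ 9879.1462 million.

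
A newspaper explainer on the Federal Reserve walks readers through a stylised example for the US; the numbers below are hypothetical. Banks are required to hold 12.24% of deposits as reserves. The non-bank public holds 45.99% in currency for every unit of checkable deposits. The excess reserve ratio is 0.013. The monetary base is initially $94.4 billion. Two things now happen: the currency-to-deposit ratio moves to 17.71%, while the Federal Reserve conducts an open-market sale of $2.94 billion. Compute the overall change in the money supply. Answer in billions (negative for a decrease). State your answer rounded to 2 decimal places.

$113.00 billion

Before: m₁ = (1 + 0.4599) / (0.1224 + 0.013 + 0.4599) ≈ 2.45238, MB₁ = 94.4, so M₁ = 2.45238 × 94.4 ≈ 231.5047 billion.
After: m₂ = (1 + 0.1771) / (0.1224 + 0.013 + 0.1771) = 3.76672, MB₂ = 94.4 − 2.94 = 91.46, so M₂ = 3.76672 × 91.46 ≈ 344.5042 billion.
ΔM = M₂ − M₁ = 344.5042 − 231.5047 = 112.9995 billion.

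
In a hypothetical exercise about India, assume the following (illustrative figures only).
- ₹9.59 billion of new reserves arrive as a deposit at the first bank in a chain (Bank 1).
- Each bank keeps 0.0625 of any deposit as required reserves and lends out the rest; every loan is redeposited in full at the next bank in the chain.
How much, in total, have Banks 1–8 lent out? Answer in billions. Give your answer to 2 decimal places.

₹58.01 billion

Bank i lends (1 − rr)^i of the original deposit: Bank 1 lends 9.59·0.9375 ≈ 8.9906, Bank 2 lends 9.59·0.9375² ≈ 8.4287, and so on.
Summing a geometric series: total = 9.59·[0.9375·(1 − 0.9375^8) / (1 − 0.9375)] ≈ 58.0119 billion.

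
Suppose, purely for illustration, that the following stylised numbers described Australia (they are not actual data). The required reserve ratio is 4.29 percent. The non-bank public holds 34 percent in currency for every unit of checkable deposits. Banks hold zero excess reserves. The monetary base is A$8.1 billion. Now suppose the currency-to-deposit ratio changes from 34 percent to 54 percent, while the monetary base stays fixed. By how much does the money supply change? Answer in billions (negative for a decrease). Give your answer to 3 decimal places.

Initially m₁ = (1 + 0.34) / (0.0429 + 0.34) ≈ 3.49961, so M₁ = 3.49961 × 8.1 ≈ 28.3468 billion.
After the change m₂ = (1 + 0.54) / (0.0429 + 0.54) ≈ 2.64196, so M₂ = 2.64196 × 8.1 ≈ 21.3999 billion.
ΔM = M₂ − M₁ = 21.3999 − 28.3468 = -6.9469 billion.

-6.947 billion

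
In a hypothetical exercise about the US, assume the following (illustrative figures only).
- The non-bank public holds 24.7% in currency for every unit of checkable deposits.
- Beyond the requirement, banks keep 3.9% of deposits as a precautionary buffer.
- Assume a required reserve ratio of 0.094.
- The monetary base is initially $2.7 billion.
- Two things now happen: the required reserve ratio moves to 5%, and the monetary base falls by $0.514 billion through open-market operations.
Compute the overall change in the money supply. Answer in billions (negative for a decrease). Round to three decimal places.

Before: m₁ = (1 + 0.247) / (0.094 + 0.039 + 0.247) ≈ 3.28158, MB₁ = 2.7, so M₁ = 3.28158 × 2.7 ≈ 8.8603 billion.
After: m₂ = (1 + 0.247) / (0.05 + 0.039 + 0.247) ≈ 3.71131, MB₂ = 2.7 − 0.514 = 2.186, so M₂ = 3.71131 × 2.186 ≈ 8.1129 billion.
ΔM = M₂ − M₁ = 8.1129 − 8.8603 = -0.7474 billion.

-0.747 billion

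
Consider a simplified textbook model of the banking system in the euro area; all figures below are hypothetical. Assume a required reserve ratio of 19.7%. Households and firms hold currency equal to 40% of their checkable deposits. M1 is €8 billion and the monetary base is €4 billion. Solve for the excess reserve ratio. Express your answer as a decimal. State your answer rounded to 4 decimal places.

0.1030

Using m = M/MB = 8/4 = 2.000000. Since m = (1 + c)/(c + rr + e), the denominator satisfies c + rr + e = (1 + c)/m = (1 + 0.4) / 2.000000 = 0.700000.
With c = 0.4 and rr = 0.197, the excess reserve ratio is 0.700000 − 0.4 − 0.197 = 0.103.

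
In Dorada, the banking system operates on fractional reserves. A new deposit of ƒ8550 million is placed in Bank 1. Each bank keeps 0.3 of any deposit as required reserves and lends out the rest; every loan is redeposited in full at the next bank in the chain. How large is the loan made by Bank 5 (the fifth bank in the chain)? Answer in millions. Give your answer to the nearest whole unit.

ƒ1437 million

Each bank lends a fraction (1 − rr) = 0.7000 of the deposit it receives, so Bank 5 receives 8550·0.7000^4 and lends 8550·0.7000^5 = 1436.9985 million.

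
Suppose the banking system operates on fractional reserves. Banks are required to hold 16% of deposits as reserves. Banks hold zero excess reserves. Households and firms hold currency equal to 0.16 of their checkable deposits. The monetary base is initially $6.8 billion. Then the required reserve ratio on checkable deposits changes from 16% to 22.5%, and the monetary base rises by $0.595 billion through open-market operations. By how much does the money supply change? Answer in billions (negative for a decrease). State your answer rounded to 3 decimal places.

-2.369 billion

Before: m₁ = (1 + 0.16) / (0.16 + 0.16) = 3.62500, MB₁ = 6.8, so M₁ = 3.62500 × 6.8 = 24.65 billion.
After: m₂ = (1 + 0.16) / (0.225 + 0.16) ≈ 3.01299, MB₂ = 6.8 + 0.595 = 7.395, so M₂ = 3.01299 × 7.395 ≈ 22.2811 billion.
ΔM = M₂ − M₁ = 22.2811 − 24.65 = -2.3689 billion.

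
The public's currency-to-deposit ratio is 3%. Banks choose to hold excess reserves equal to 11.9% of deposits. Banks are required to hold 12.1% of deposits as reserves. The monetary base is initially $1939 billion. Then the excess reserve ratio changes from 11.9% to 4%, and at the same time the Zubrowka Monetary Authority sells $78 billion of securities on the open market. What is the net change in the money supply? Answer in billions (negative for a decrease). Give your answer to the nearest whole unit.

$2639 billion

Before: m₁ = (1 + 0.03) / (0.121 + 0.119 + 0.03) ≈ 3.81481, MB₁ = 1939, so M₁ = 3.81481 × 1939 ≈ 7396.9166 billion.
After: m₂ = (1 + 0.03) / (0.121 + 0.04 + 0.03) ≈ 5.39267, MB₂ = 1939 − 78 = 1861, so M₂ = 5.39267 × 1861 ≈ 10035.7589 billion.
ΔM = M₂ − M₁ = 10035.7589 − 7396.9166 = 2638.8423 billion.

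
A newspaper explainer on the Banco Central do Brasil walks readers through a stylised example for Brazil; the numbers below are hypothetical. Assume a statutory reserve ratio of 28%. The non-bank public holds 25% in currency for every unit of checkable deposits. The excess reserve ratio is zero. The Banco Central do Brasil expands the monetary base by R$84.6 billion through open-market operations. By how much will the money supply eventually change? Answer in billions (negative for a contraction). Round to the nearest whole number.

The money multiplier is m = (1 + c) / (rr + c) = (1 + 0.25) / (0.28 + 0.25) ≈ 2.3585.
The purchase adds 84.6 billion of base, so ΔM = m × ΔMB = 2.3585 × (+84.6) = 199.5291 billion.

R$200 billion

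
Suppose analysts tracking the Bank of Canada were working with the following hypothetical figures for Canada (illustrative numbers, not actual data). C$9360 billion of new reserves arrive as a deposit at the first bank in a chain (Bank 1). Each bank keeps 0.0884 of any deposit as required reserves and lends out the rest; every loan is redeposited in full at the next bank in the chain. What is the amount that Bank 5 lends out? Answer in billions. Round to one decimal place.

Each bank lends a fraction (1 − rr) = 0.9116 of the deposit it receives, so Bank 5 receives 9360·0.9116^4 and lends 9360·0.9116^5 ≈ 5892.4707 billion.

C$5892.5 billion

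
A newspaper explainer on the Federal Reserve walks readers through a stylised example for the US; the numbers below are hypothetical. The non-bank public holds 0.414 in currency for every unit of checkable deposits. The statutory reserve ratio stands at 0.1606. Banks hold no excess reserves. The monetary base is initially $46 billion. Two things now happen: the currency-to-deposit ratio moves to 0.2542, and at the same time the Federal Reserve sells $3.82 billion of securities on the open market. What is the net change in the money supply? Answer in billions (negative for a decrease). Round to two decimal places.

Before: m₁ = (1 + 0.414) / (0.1606 + 0.414) ≈ 2.46084, MB₁ = 46, so M₁ = 2.46084 × 46 ≈ 113.1986 billion.
After: m₂ = (1 + 0.2542) / (0.1606 + 0.2542) ≈ 3.02363, MB₂ = 46 − 3.82 = 42.18, so M₂ = 3.02363 × 42.18 ≈ 127.5367 billion.
ΔM = M₂ − M₁ = 127.5367 − 113.1986 = 14.3381 billion.

$14.34 billion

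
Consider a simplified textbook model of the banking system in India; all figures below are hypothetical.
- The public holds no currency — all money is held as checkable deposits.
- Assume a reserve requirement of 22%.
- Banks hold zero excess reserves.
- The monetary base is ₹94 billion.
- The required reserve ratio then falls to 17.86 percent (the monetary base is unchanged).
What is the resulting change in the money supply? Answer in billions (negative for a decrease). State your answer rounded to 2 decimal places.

Initially m₁ = 1 / (0.22) ≈ 4.54545, so M₁ = 4.54545 × 94 = 427.2723 billion.
After the change m₂ = 1 / (0.1786) ≈ 5.59910, so M₂ = 5.59910 × 94 = 526.3154 billion.
ΔM = M₂ − M₁ = 526.3154 − 427.2723 = 99.0431 billion.

₹99.04 billion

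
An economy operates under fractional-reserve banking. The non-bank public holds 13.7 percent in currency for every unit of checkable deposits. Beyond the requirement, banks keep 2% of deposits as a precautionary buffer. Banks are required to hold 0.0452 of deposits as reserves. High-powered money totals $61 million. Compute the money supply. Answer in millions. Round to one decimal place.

The money multiplier is m = (1 + c) / (rr + e + c) = (1 + 0.137) / (0.0452 + 0.02 + 0.137) ≈ 5.6231.
So M = m × MB = 5.6231 × 61 = 343.0091 million.

$343.0 million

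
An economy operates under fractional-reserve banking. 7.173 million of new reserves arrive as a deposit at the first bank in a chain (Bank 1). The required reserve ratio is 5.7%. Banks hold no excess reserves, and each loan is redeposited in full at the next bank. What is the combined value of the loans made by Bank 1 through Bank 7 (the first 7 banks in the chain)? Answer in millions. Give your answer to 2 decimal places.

39.98 million

Bank i lends (1 − rr)^i of the original deposit: Bank 1 lends 7.173·0.9430 ≈ 6.7641, Bank 2 lends 7.173·0.9430² ≈ 6.3786, and so on.
Summing a geometric series: total = 7.173·[0.9430·(1 − 0.9430^7) / (1 − 0.9430)] ≈ 39.9791 million.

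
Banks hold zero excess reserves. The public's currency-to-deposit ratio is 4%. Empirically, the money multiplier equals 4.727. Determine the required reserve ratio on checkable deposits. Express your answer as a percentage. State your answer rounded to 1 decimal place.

Using m = 4.727. Since m = (1 + c)/(c + rr + e), the denominator satisfies c + rr + e = (1 + c)/m = (1 + 0.04) / 4.727 ≈ 0.220013.
With c = 0.04 and e = 0, the required reserve ratio on checkable deposits is 0.220013 − 0.04 − 0 = 0.180013.

18.0%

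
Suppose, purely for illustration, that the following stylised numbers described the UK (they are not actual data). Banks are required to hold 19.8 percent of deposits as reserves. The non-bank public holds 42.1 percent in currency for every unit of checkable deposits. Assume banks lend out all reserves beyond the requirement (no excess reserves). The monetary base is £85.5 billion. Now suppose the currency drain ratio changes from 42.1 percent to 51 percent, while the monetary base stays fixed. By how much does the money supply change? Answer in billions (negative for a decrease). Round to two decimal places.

-13.93 billion

Initially m₁ = (1 + 0.421) / (0.198 + 0.421) ≈ 2.29564, so M₁ = 2.29564 × 85.5 ≈ 196.2772 billion.
After the change m₂ = (1 + 0.51) / (0.198 + 0.51) ≈ 2.13277, so M₂ = 2.13277 × 85.5 ≈ 182.3518 billion.
ΔM = M₂ − M₁ = 182.3518 − 196.2772 = -13.9254 billion.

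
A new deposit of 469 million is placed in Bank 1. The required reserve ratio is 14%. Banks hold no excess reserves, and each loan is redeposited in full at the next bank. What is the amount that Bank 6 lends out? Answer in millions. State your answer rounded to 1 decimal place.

Each bank lends a fraction (1 − rr) = 0.8600 of the deposit it receives, so Bank 6 receives 469·0.8600^5 and lends 469·0.8600^6 ≈ 189.7420 million.

189.7 million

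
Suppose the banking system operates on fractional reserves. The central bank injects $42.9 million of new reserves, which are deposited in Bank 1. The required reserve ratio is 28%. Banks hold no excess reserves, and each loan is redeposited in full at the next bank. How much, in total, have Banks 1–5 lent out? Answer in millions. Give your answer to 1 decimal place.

Bank i lends (1 − rr)^i of the original deposit: Bank 1 lends 42.9·0.7200 = 30.8880, Bank 2 lends 42.9·0.7200² ≈ 22.2394, and so on.
Summing a geometric series: total = 42.9·[0.7200·(1 − 0.7200^5) / (1 − 0.7200)] ≈ 88.9694 million.

$89.0 million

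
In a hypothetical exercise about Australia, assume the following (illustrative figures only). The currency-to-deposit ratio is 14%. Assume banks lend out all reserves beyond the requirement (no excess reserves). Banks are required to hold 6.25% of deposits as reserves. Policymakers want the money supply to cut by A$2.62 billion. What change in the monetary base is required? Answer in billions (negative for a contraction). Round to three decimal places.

The money multiplier is m = (1 + c) / (rr + c) = (1 + 0.14) / (0.0625 + 0.14) ≈ 5.62963.
ΔMB = ΔM / m = (−2.62) / 5.62963 ≈ -0.4654 billion.

-0.465 billion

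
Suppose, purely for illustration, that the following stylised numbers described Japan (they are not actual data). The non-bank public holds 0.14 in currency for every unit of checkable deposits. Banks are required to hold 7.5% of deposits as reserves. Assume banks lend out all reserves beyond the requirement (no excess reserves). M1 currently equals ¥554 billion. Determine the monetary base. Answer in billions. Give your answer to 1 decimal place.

The money multiplier is m = (1 + c) / (rr + c) = (1 + 0.14) / (0.075 + 0.14) ≈ 5.30233.
MB = M / m = 554 / 5.30233 ≈ 104.4824 billion.

¥104.5 billion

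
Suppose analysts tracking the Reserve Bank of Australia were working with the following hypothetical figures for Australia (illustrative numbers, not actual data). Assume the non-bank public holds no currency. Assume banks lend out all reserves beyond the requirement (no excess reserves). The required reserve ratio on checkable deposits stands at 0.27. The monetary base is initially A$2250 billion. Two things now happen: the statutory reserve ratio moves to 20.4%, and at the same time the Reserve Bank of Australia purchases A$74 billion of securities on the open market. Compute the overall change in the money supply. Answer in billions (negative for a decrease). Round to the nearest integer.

Before: m₁ = 1 / (0.27) ≈ 3.70370, MB₁ = 2250, so M₁ = 3.70370 × 2250 = 8333.325 billion.
After: m₂ = 1 / (0.204) ≈ 4.90196, MB₂ = 2250 + 74 = 2324, so M₂ = 4.90196 × 2324 ≈ 11392.155 billion.
ΔM = M₂ − M₁ = 11392.155 − 8333.325 = 3058.83 billion.

A$3059 billion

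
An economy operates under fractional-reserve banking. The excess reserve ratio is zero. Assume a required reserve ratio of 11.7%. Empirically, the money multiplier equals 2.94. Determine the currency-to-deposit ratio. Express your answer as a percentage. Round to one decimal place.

33.8%

Using m = 2.94. From m = (1 + c)/(c + rr + e), rearranging gives 1 + c = m·(c + rr + e), so c·(1 − m) = m·(rr + e) − 1.
Hence c = [m·(rr + e) − 1]/(1 − m) = [2.94 × (0.117 + 0) − 1] / (1 − 2.94) ≈ 0.338155.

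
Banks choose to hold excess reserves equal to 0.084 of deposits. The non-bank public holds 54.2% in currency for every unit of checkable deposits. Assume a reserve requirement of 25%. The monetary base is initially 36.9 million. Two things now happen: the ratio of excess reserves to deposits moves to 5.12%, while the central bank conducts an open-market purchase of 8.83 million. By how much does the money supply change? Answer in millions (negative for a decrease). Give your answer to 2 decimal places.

Before: m₁ = (1 + 0.542) / (0.25 + 0.084 + 0.542) ≈ 1.76027, MB₁ = 36.9, so M₁ = 1.76027 × 36.9 ≈ 64.954 million.
After: m₂ = (1 + 0.542) / (0.25 + 0.0512 + 0.542) ≈ 1.82875, MB₂ = 36.9 + 8.83 = 45.73, so M₂ = 1.82875 × 45.73 ≈ 83.6287 million.
ΔM = M₂ − M₁ = 83.6287 − 64.954 = 18.6747 million.

18.67 million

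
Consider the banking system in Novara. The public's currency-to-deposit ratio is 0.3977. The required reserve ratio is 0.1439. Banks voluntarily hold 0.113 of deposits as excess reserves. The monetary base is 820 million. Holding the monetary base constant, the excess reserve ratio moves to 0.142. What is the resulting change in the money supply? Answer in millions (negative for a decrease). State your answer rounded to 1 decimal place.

Initially m₁ = (1 + 0.3977) / (0.1439 + 0.113 + 0.3977) ≈ 2.13520, so M₁ = 2.13520 × 820 = 1750.864 million.
After the change m₂ = (1 + 0.3977) / (0.1439 + 0.142 + 0.3977) ≈ 2.04462, so M₂ = 2.04462 × 820 = 1676.5884 million.
ΔM = M₂ − M₁ = 1676.5884 − 1750.864 = -74.2756 million.

-74.3 million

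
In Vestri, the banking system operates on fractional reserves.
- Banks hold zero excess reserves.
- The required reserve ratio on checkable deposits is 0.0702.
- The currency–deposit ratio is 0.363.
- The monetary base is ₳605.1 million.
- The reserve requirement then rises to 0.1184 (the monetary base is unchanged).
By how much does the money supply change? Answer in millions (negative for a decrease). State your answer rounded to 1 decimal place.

Initially m₁ = (1 + 0.363) / (0.0702 + 0.363) ≈ 3.14635, so M₁ = 3.14635 × 605.1 ≈ 1903.8564 million.
After the change m₂ = (1 + 0.363) / (0.1184 + 0.363) ≈ 2.83133, so M₂ = 2.83133 × 605.1 ≈ 1713.2378 million.
ΔM = M₂ − M₁ = 1713.2378 − 1903.8564 = -190.6186 million.

-190.6 million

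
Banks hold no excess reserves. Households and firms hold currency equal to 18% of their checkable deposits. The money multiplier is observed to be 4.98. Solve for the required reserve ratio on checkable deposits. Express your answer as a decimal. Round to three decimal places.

Using m = 4.98. Since m = (1 + c)/(c + rr + e), the denominator satisfies c + rr + e = (1 + c)/m = (1 + 0.18) / 4.98 ≈ 0.236948.
With c = 0.18 and e = 0, the required reserve ratio on checkable deposits is 0.236948 − 0.18 − 0 = 0.056948.

0.057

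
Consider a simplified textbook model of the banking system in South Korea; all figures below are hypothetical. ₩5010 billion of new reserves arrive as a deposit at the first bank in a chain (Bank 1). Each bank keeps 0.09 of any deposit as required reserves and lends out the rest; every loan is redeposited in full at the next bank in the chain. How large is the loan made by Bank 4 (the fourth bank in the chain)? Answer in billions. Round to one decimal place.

₩3435.6 billion

Each bank lends a fraction (1 − rr) = 0.9100 of the deposit it receives, so Bank 4 receives 5010·0.9100^3 and lends 5010·0.9100^4 ≈ 3435.6055 billion.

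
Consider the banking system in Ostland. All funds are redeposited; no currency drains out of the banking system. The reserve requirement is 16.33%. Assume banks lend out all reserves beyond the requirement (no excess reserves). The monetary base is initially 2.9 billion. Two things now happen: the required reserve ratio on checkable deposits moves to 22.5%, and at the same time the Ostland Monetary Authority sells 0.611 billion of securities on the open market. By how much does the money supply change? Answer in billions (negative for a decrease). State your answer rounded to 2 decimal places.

-7.59 billion

Before: m₁ = 1 / (0.1633) ≈ 6.1237, MB₁ = 2.9, so M₁ = 6.1237 × 2.9 ≈ 17.7587 billion.
After: m₂ = 1 / (0.225) ≈ 4.4444, MB₂ = 2.9 − 0.611 = 2.289, so M₂ = 4.4444 × 2.289 ≈ 10.1732 billion.
ΔM = M₂ − M₁ = 10.1732 − 17.7587 = -7.5855 billion.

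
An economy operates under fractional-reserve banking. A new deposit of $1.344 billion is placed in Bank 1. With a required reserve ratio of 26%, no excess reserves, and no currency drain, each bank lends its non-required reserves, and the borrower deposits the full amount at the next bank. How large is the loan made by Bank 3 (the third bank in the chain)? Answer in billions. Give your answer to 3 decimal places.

$0.545 billion

Each bank lends a fraction (1 − rr) = 0.7400 of the deposit it receives, so Bank 3 receives 1.344·0.7400^2 and lends 1.344·0.7400^3 ≈ 0.5446 billion.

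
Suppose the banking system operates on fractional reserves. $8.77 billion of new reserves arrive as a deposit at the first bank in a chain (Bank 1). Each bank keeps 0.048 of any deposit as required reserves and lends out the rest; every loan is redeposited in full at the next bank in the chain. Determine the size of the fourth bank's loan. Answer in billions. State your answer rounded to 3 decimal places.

$7.204 billion

Each bank lends a fraction (1 − rr) = 0.9520 of the deposit it receives, so Bank 4 receives 8.77·0.9520^3 and lends 8.77·0.9520^4 ≈ 7.2036 billion.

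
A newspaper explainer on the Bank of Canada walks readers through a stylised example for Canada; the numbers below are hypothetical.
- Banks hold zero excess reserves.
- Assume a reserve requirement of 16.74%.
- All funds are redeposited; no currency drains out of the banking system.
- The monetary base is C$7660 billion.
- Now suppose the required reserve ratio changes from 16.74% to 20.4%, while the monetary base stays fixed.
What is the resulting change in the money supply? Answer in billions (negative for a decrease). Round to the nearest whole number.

-8210 billion

Initially m₁ = 1 / (0.1674) ≈ 5.97372, so M₁ = 5.97372 × 7660 = 45758.6952 billion.
After the change m₂ = 1 / (0.204) ≈ 4.90196, so M₂ = 4.90196 × 7660 = 37549.0136 billion.
ΔM = M₂ − M₁ = 37549.0136 − 45758.6952 = -8209.6816 billion.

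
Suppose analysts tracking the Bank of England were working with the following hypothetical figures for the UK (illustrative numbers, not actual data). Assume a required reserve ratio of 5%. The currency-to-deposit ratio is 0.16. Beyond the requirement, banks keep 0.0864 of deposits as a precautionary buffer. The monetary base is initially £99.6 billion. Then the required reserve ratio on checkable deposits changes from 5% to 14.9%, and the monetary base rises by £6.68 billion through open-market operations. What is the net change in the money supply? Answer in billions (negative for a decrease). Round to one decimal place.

Before: m₁ = (1 + 0.16) / (0.05 + 0.0864 + 0.16) ≈ 3.91363, MB₁ = 99.6, so M₁ = 3.91363 × 99.6 ≈ 389.7975 billion.
After: m₂ = (1 + 0.16) / (0.149 + 0.0864 + 0.16) ≈ 2.93374, MB₂ = 99.6 + 6.68 = 106.28, so M₂ = 2.93374 × 106.28 ≈ 311.7979 billion.
ΔM = M₂ − M₁ = 311.7979 − 389.7975 = -77.9996 billion.

-78.0 billion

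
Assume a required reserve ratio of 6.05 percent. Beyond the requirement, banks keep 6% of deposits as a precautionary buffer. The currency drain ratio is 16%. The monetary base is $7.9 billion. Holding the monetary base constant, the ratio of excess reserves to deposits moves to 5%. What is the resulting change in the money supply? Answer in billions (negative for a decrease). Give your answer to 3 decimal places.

Initially m₁ = (1 + 0.16) / (0.0605 + 0.06 + 0.16) ≈ 4.13547, so M₁ = 4.13547 × 7.9 ≈ 32.6702 billion.
After the change m₂ = (1 + 0.16) / (0.0605 + 0.05 + 0.16) ≈ 4.28835, so M₂ = 4.28835 × 7.9 ≈ 33.878 billion.
ΔM = M₂ − M₁ = 33.878 − 32.6702 = 1.2078 billion.

$1.208 billion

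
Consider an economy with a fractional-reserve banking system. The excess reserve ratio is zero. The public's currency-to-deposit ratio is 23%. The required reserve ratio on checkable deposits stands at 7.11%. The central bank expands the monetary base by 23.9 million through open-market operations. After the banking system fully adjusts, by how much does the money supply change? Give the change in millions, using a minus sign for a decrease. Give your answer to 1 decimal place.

The money multiplier is m = (1 + c) / (rr + c) = (1 + 0.23) / (0.0711 + 0.23) ≈ 4.0850.
The purchase adds 23.9 million of base, so ΔM = m × ΔMB = 4.0850 × (+23.9) = 97.6315 million.

97.6 million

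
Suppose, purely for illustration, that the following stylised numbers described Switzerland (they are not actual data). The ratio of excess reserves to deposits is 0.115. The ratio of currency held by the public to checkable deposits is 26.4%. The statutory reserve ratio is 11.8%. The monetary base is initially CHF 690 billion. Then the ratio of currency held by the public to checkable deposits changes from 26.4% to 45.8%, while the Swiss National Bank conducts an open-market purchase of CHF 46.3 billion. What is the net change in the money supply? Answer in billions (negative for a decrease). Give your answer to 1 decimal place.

-201.3 billion

Before: m₁ = (1 + 0.264) / (0.118 + 0.115 + 0.264) ≈ 2.54326, MB₁ = 690, so M₁ = 2.54326 × 690 = 1754.8494 billion.
After: m₂ = (1 + 0.458) / (0.118 + 0.115 + 0.458) ≈ 2.10999, MB₂ = 690 + 46.3 = 736.3, so M₂ = 2.10999 × 736.3 ≈ 1553.5856 billion.
ΔM = M₂ − M₁ = 1553.5856 − 1754.8494 = -201.2638 billion.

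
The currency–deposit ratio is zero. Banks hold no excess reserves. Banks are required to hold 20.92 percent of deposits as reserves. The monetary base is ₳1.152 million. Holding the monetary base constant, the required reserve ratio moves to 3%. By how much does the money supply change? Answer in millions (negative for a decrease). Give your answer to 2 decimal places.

Initially m₁ = 1 / (0.2092) ≈ 4.7801, so M₁ = 4.7801 × 1.152 ≈ 5.5067 million.
After the change m₂ = 1 / (0.03) ≈ 33.3333, so M₂ = 33.3333 × 1.152 ≈ 38.4 million.
ΔM = M₂ − M₁ = 38.4 − 5.5067 = 32.8933 million.

₳32.89 million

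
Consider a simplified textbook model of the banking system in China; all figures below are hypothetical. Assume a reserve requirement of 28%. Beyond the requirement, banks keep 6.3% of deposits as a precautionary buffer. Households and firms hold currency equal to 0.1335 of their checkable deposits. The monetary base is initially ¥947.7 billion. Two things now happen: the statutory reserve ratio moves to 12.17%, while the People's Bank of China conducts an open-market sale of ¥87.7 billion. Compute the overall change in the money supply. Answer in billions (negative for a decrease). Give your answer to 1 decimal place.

¥809.1 billion

Before: m₁ = (1 + 0.1335) / (0.28 + 0.063 + 0.1335) ≈ 2.37880, MB₁ = 947.7, so M₁ = 2.37880 × 947.7 ≈ 2254.3888 billion.
After: m₂ = (1 + 0.1335) / (0.1217 + 0.063 + 0.1335) ≈ 3.56223, MB₂ = 947.7 − 87.7 = 860, so M₂ = 3.56223 × 860 = 3063.5178 billion.
ΔM = M₂ − M₁ = 3063.5178 − 2254.3888 = 809.129 billion.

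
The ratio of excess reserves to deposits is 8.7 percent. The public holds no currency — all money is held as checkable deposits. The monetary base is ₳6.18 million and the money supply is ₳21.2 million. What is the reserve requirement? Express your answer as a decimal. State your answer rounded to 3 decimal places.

0.205

Using m = M/MB = 21.2/6.18 ≈ 3.430421. Since m = (1 + c)/(c + rr + e), the denominator satisfies c + rr + e = (1 + c)/m = (1 + 0) / 3.430421 ≈ 0.291509.
With c = 0 and e = 0.087, the reserve requirement is 0.291509 − 0 − 0.087 = 0.204509.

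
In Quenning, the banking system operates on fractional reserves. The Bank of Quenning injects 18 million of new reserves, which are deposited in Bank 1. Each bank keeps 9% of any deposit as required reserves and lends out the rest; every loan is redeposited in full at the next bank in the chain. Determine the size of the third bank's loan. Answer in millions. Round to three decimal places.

13.564 million

Each bank lends a fraction (1 − rr) = 0.9100 of the deposit it receives, so Bank 3 receives 18·0.9100^2 and lends 18·0.9100^3 ≈ 13.5643 million.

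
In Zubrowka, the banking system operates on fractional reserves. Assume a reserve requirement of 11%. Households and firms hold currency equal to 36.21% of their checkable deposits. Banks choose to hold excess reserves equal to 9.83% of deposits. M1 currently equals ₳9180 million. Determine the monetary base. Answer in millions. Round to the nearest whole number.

₳3844 million

The money multiplier is m = (1 + c) / (rr + e + c) = (1 + 0.3621) / (0.11 + 0.0983 + 0.3621) ≈ 2.38797.
MB = M / m = 9180 / 2.38797 ≈ 3844.2694 million.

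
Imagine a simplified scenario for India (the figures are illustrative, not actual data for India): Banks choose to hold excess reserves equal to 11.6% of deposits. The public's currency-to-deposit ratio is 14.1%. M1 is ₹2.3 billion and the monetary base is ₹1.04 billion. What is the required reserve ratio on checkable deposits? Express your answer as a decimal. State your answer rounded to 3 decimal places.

Using m = M/MB = 2.3/1.04 ≈ 2.211538. Since m = (1 + c)/(c + rr + e), the denominator satisfies c + rr + e = (1 + c)/m = (1 + 0.141) / 2.211538 ≈ 0.515931.
With c = 0.141 and e = 0.116, the required reserve ratio on checkable deposits is 0.515931 − 0.141 − 0.116 = 0.258931.

0.259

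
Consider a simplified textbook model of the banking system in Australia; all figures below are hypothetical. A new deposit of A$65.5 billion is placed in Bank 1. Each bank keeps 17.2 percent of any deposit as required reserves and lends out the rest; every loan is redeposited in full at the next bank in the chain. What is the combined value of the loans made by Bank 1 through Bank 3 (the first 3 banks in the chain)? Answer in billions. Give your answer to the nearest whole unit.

A$136 billion

Bank i lends (1 − rr)^i of the original deposit: Bank 1 lends 65.5·0.8280 = 54.2340, Bank 2 lends 65.5·0.8280² ≈ 44.9058, and so on.
Summing a geometric series: total = 65.5·[0.8280·(1 − 0.8280^3) / (1 − 0.8280)] ≈ 136.3217 billion.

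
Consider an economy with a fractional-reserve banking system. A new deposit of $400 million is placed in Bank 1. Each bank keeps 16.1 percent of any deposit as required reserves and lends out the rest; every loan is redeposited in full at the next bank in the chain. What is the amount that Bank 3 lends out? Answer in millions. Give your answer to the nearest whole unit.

Each bank lends a fraction (1 − rr) = 0.8390 of the deposit it receives, so Bank 3 receives 400·0.8390^2 and lends 400·0.8390^3 ≈ 236.2359 million.

$236 million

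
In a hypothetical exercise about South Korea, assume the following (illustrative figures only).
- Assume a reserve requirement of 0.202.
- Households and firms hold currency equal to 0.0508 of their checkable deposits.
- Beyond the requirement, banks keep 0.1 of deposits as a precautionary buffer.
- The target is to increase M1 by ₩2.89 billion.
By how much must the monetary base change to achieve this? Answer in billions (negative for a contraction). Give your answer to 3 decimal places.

₩0.970 billion

The money multiplier is m = (1 + c) / (rr + e + c) = (1 + 0.0508) / (0.202 + 0.1 + 0.0508) ≈ 2.97846.
ΔMB = ΔM / m = (+2.89) / 2.97846 ≈ 0.9703 billion.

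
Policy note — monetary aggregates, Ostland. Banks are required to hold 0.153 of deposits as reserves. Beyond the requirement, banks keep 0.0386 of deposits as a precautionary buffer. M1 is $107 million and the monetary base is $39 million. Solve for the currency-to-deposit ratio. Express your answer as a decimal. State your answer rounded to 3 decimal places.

Using m = M/MB = 107/39 ≈ 2.743590. From m = (1 + c)/(c + rr + e), rearranging gives 1 + c = m·(c + rr + e), so c·(1 − m) = m·(rr + e) − 1.
Hence c = [m·(rr + e) − 1]/(1 − m) = [2.743590 × (0.153 + 0.0386) − 1] / (1 − 2.743590) ≈ 0.272041.

0.272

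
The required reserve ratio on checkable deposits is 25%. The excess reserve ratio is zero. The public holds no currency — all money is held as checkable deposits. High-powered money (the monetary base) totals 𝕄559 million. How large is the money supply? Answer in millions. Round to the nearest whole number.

With no currency drain or excess reserves, the money multiplier is m = 1/rr = 1/0.25 = 4.
Money supply M = m × MB = 4 × 559 = 2236 million.

𝕄2236 million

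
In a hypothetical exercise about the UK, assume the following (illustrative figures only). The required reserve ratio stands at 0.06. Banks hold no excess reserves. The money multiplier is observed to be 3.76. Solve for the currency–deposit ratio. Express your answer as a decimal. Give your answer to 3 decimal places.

0.281

Using m = 3.76. From m = (1 + c)/(c + rr + e), rearranging gives 1 + c = m·(c + rr + e), so c·(1 − m) = m·(rr + e) − 1.
Hence c = [m·(rr + e) − 1]/(1 − m) = [3.76 × (0.06 + 0) − 1] / (1 − 3.76) ≈ 0.280580.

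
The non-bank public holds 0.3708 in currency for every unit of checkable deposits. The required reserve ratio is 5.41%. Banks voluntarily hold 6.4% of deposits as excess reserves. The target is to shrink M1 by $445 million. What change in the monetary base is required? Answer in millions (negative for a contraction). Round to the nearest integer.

The money multiplier is m = (1 + c) / (rr + e + c) = (1 + 0.3708) / (0.0541 + 0.064 + 0.3708) ≈ 2.8038.
ΔMB = ΔM / m = (−445) / 2.8038 ≈ -158.7132 million.

-159 million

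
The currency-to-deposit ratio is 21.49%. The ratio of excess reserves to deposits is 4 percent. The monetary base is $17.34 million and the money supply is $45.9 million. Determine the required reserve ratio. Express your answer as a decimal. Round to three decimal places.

0.204

Using m = M/MB = 45.9/17.34 ≈ 2.647059. Since m = (1 + c)/(c + rr + e), the denominator satisfies c + rr + e = (1 + c)/m = (1 + 0.2149) / 2.647059 ≈ 0.458962.
With c = 0.2149 and e = 0.04, the required reserve ratio is 0.458962 − 0.2149 − 0.04 = 0.204062.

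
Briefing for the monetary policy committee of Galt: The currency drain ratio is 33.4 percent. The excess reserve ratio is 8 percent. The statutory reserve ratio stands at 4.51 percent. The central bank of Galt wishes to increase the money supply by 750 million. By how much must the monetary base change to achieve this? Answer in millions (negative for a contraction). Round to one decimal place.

The money multiplier is m = (1 + c) / (rr + e + c) = (1 + 0.334) / (0.0451 + 0.08 + 0.334) ≈ 2.90569.
ΔMB = ΔM / m = (+750) / 2.90569 ≈ 258.1143 million.

258.1 million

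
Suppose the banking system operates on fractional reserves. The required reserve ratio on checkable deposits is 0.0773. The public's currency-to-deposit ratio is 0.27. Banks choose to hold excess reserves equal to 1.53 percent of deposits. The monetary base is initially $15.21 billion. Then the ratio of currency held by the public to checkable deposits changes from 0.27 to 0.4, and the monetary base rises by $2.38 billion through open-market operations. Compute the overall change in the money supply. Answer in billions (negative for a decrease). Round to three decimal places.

Before: m₁ = (1 + 0.27) / (0.0773 + 0.0153 + 0.27) ≈ 3.502482, MB₁ = 15.21, so M₁ = 3.502482 × 15.21 ≈ 53.2728 billion.
After: m₂ = (1 + 0.4) / (0.0773 + 0.0153 + 0.4) ≈ 2.842063, MB₂ = 15.21 + 2.38 = 17.59, so M₂ = 2.842063 × 17.59 ≈ 49.9919 billion.
ΔM = M₂ − M₁ = 49.9919 − 53.2728 = -3.2809 billion.

-3.281 billion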